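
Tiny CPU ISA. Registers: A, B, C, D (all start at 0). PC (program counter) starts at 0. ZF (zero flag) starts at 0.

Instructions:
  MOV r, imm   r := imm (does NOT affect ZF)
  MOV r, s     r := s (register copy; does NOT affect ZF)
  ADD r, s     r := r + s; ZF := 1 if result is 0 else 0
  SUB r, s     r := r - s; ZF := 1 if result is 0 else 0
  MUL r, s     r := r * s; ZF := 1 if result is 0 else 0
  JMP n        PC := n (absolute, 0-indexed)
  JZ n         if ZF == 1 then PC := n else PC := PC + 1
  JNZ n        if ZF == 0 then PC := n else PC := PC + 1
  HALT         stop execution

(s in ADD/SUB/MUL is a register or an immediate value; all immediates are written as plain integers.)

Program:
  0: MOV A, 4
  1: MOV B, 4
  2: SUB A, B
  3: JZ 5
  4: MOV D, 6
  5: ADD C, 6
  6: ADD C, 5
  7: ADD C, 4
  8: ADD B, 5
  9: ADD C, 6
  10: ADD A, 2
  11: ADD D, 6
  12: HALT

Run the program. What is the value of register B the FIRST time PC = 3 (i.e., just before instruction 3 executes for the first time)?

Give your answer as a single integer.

Step 1: PC=0 exec 'MOV A, 4'. After: A=4 B=0 C=0 D=0 ZF=0 PC=1
Step 2: PC=1 exec 'MOV B, 4'. After: A=4 B=4 C=0 D=0 ZF=0 PC=2
Step 3: PC=2 exec 'SUB A, B'. After: A=0 B=4 C=0 D=0 ZF=1 PC=3
First time PC=3: B=4

4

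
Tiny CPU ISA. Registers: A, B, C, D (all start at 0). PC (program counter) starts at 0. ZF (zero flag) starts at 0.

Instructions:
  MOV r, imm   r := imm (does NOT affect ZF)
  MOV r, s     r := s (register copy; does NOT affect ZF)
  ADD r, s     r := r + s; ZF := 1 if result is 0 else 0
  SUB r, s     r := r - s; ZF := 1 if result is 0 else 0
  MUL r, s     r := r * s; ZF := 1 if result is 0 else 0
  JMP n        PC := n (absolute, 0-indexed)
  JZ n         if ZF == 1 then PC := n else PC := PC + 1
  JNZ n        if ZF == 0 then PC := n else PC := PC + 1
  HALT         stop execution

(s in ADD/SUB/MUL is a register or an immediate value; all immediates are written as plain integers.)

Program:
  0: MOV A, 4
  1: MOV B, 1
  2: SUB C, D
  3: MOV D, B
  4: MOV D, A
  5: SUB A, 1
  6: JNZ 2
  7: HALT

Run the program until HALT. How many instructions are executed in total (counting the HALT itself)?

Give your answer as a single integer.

Answer: 23

Derivation:
Step 1: PC=0 exec 'MOV A, 4'. After: A=4 B=0 C=0 D=0 ZF=0 PC=1
Step 2: PC=1 exec 'MOV B, 1'. After: A=4 B=1 C=0 D=0 ZF=0 PC=2
Step 3: PC=2 exec 'SUB C, D'. After: A=4 B=1 C=0 D=0 ZF=1 PC=3
Step 4: PC=3 exec 'MOV D, B'. After: A=4 B=1 C=0 D=1 ZF=1 PC=4
Step 5: PC=4 exec 'MOV D, A'. After: A=4 B=1 C=0 D=4 ZF=1 PC=5
Step 6: PC=5 exec 'SUB A, 1'. After: A=3 B=1 C=0 D=4 ZF=0 PC=6
Step 7: PC=6 exec 'JNZ 2'. After: A=3 B=1 C=0 D=4 ZF=0 PC=2
Step 8: PC=2 exec 'SUB C, D'. After: A=3 B=1 C=-4 D=4 ZF=0 PC=3
Step 9: PC=3 exec 'MOV D, B'. After: A=3 B=1 C=-4 D=1 ZF=0 PC=4
Step 10: PC=4 exec 'MOV D, A'. After: A=3 B=1 C=-4 D=3 ZF=0 PC=5
Step 11: PC=5 exec 'SUB A, 1'. After: A=2 B=1 C=-4 D=3 ZF=0 PC=6
Step 12: PC=6 exec 'JNZ 2'. After: A=2 B=1 C=-4 D=3 ZF=0 PC=2
Step 13: PC=2 exec 'SUB C, D'. After: A=2 B=1 C=-7 D=3 ZF=0 PC=3
Step 14: PC=3 exec 'MOV D, B'. After: A=2 B=1 C=-7 D=1 ZF=0 PC=4
Step 15: PC=4 exec 'MOV D, A'. After: A=2 B=1 C=-7 D=2 ZF=0 PC=5
Step 16: PC=5 exec 'SUB A, 1'. After: A=1 B=1 C=-7 D=2 ZF=0 PC=6
Step 17: PC=6 exec 'JNZ 2'. After: A=1 B=1 C=-7 D=2 ZF=0 PC=2
Step 18: PC=2 exec 'SUB C, D'. After: A=1 B=1 C=-9 D=2 ZF=0 PC=3
Step 19: PC=3 exec 'MOV D, B'. After: A=1 B=1 C=-9 D=1 ZF=0 PC=4
Step 20: PC=4 exec 'MOV D, A'. After: A=1 B=1 C=-9 D=1 ZF=0 PC=5
Step 21: PC=5 exec 'SUB A, 1'. After: A=0 B=1 C=-9 D=1 ZF=1 PC=6
Step 22: PC=6 exec 'JNZ 2'. After: A=0 B=1 C=-9 D=1 ZF=1 PC=7
Step 23: PC=7 exec 'HALT'. After: A=0 B=1 C=-9 D=1 ZF=1 PC=7 HALTED
Total instructions executed: 23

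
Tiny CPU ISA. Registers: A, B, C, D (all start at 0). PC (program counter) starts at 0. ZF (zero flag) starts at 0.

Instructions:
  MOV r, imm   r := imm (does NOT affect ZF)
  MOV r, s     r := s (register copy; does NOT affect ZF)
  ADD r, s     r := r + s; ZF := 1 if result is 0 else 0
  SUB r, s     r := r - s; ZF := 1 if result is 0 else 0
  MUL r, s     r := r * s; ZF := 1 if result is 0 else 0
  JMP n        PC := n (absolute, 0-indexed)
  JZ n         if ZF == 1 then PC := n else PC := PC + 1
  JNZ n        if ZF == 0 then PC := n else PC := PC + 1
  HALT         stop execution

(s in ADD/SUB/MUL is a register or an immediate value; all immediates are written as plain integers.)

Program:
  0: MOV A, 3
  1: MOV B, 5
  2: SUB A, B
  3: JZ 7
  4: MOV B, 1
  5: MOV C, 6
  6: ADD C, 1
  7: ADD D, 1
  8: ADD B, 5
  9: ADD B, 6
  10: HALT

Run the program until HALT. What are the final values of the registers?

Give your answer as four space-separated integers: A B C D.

Step 1: PC=0 exec 'MOV A, 3'. After: A=3 B=0 C=0 D=0 ZF=0 PC=1
Step 2: PC=1 exec 'MOV B, 5'. After: A=3 B=5 C=0 D=0 ZF=0 PC=2
Step 3: PC=2 exec 'SUB A, B'. After: A=-2 B=5 C=0 D=0 ZF=0 PC=3
Step 4: PC=3 exec 'JZ 7'. After: A=-2 B=5 C=0 D=0 ZF=0 PC=4
Step 5: PC=4 exec 'MOV B, 1'. After: A=-2 B=1 C=0 D=0 ZF=0 PC=5
Step 6: PC=5 exec 'MOV C, 6'. After: A=-2 B=1 C=6 D=0 ZF=0 PC=6
Step 7: PC=6 exec 'ADD C, 1'. After: A=-2 B=1 C=7 D=0 ZF=0 PC=7
Step 8: PC=7 exec 'ADD D, 1'. After: A=-2 B=1 C=7 D=1 ZF=0 PC=8
Step 9: PC=8 exec 'ADD B, 5'. After: A=-2 B=6 C=7 D=1 ZF=0 PC=9
Step 10: PC=9 exec 'ADD B, 6'. After: A=-2 B=12 C=7 D=1 ZF=0 PC=10
Step 11: PC=10 exec 'HALT'. After: A=-2 B=12 C=7 D=1 ZF=0 PC=10 HALTED

Answer: -2 12 7 1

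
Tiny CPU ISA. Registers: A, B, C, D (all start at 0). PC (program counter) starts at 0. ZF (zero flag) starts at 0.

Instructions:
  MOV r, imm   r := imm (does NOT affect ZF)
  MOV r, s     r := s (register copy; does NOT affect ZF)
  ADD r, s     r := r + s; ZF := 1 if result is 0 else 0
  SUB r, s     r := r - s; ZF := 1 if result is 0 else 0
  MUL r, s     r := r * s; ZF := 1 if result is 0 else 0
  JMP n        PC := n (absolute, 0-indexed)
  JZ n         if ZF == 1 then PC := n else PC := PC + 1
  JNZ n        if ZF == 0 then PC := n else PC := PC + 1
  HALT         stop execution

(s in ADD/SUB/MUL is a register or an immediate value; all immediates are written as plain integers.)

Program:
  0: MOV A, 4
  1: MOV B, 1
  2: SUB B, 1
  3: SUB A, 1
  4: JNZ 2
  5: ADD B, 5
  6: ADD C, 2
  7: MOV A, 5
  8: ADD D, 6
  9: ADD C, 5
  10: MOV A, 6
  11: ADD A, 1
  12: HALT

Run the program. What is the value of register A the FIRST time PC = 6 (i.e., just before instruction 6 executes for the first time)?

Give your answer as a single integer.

Step 1: PC=0 exec 'MOV A, 4'. After: A=4 B=0 C=0 D=0 ZF=0 PC=1
Step 2: PC=1 exec 'MOV B, 1'. After: A=4 B=1 C=0 D=0 ZF=0 PC=2
Step 3: PC=2 exec 'SUB B, 1'. After: A=4 B=0 C=0 D=0 ZF=1 PC=3
Step 4: PC=3 exec 'SUB A, 1'. After: A=3 B=0 C=0 D=0 ZF=0 PC=4
Step 5: PC=4 exec 'JNZ 2'. After: A=3 B=0 C=0 D=0 ZF=0 PC=2
Step 6: PC=2 exec 'SUB B, 1'. After: A=3 B=-1 C=0 D=0 ZF=0 PC=3
Step 7: PC=3 exec 'SUB A, 1'. After: A=2 B=-1 C=0 D=0 ZF=0 PC=4
Step 8: PC=4 exec 'JNZ 2'. After: A=2 B=-1 C=0 D=0 ZF=0 PC=2
Step 9: PC=2 exec 'SUB B, 1'. After: A=2 B=-2 C=0 D=0 ZF=0 PC=3
Step 10: PC=3 exec 'SUB A, 1'. After: A=1 B=-2 C=0 D=0 ZF=0 PC=4
Step 11: PC=4 exec 'JNZ 2'. After: A=1 B=-2 C=0 D=0 ZF=0 PC=2
Step 12: PC=2 exec 'SUB B, 1'. After: A=1 B=-3 C=0 D=0 ZF=0 PC=3
Step 13: PC=3 exec 'SUB A, 1'. After: A=0 B=-3 C=0 D=0 ZF=1 PC=4
Step 14: PC=4 exec 'JNZ 2'. After: A=0 B=-3 C=0 D=0 ZF=1 PC=5
Step 15: PC=5 exec 'ADD B, 5'. After: A=0 B=2 C=0 D=0 ZF=0 PC=6
First time PC=6: A=0

0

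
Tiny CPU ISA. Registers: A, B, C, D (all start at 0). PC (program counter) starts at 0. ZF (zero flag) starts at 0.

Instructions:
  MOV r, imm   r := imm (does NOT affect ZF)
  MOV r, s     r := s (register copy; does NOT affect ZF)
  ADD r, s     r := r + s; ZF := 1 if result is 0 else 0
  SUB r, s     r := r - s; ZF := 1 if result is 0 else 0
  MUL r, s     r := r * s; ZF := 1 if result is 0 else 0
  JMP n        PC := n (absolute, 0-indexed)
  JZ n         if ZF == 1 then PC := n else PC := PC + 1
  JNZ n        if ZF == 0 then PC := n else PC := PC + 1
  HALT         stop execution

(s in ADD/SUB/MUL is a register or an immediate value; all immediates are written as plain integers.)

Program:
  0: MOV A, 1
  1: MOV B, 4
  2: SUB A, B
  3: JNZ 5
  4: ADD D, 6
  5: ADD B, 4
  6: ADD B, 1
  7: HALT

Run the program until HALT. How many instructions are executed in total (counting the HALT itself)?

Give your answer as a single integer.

Step 1: PC=0 exec 'MOV A, 1'. After: A=1 B=0 C=0 D=0 ZF=0 PC=1
Step 2: PC=1 exec 'MOV B, 4'. After: A=1 B=4 C=0 D=0 ZF=0 PC=2
Step 3: PC=2 exec 'SUB A, B'. After: A=-3 B=4 C=0 D=0 ZF=0 PC=3
Step 4: PC=3 exec 'JNZ 5'. After: A=-3 B=4 C=0 D=0 ZF=0 PC=5
Step 5: PC=5 exec 'ADD B, 4'. After: A=-3 B=8 C=0 D=0 ZF=0 PC=6
Step 6: PC=6 exec 'ADD B, 1'. After: A=-3 B=9 C=0 D=0 ZF=0 PC=7
Step 7: PC=7 exec 'HALT'. After: A=-3 B=9 C=0 D=0 ZF=0 PC=7 HALTED
Total instructions executed: 7

Answer: 7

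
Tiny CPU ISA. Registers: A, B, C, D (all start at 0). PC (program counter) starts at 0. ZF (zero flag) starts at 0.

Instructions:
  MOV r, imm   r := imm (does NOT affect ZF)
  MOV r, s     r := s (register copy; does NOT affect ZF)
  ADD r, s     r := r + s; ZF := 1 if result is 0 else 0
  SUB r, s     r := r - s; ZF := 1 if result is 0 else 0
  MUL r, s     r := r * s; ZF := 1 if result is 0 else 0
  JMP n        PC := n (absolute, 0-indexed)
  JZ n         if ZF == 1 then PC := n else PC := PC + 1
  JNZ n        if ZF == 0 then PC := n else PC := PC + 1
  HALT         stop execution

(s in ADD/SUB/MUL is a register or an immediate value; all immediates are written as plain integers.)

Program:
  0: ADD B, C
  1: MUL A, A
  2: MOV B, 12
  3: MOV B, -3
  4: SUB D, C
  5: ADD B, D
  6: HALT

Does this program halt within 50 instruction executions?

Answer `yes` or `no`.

Step 1: PC=0 exec 'ADD B, C'. After: A=0 B=0 C=0 D=0 ZF=1 PC=1
Step 2: PC=1 exec 'MUL A, A'. After: A=0 B=0 C=0 D=0 ZF=1 PC=2
Step 3: PC=2 exec 'MOV B, 12'. After: A=0 B=12 C=0 D=0 ZF=1 PC=3
Step 4: PC=3 exec 'MOV B, -3'. After: A=0 B=-3 C=0 D=0 ZF=1 PC=4
Step 5: PC=4 exec 'SUB D, C'. After: A=0 B=-3 C=0 D=0 ZF=1 PC=5
Step 6: PC=5 exec 'ADD B, D'. After: A=0 B=-3 C=0 D=0 ZF=0 PC=6
Step 7: PC=6 exec 'HALT'. After: A=0 B=-3 C=0 D=0 ZF=0 PC=6 HALTED

Answer: yes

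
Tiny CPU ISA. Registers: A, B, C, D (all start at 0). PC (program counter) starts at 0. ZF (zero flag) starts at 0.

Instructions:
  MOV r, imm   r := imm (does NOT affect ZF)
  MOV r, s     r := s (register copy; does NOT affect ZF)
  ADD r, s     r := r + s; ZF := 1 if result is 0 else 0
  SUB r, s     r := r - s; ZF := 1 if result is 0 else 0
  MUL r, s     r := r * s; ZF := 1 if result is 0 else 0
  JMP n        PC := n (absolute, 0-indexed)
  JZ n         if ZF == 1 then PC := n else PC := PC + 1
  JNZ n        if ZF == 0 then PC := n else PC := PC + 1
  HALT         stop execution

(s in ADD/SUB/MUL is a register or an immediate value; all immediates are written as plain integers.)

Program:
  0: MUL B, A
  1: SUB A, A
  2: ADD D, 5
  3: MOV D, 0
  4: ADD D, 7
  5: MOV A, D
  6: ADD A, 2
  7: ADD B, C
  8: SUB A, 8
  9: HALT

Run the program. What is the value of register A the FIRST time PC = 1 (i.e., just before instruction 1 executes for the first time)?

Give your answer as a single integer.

Step 1: PC=0 exec 'MUL B, A'. After: A=0 B=0 C=0 D=0 ZF=1 PC=1
First time PC=1: A=0

0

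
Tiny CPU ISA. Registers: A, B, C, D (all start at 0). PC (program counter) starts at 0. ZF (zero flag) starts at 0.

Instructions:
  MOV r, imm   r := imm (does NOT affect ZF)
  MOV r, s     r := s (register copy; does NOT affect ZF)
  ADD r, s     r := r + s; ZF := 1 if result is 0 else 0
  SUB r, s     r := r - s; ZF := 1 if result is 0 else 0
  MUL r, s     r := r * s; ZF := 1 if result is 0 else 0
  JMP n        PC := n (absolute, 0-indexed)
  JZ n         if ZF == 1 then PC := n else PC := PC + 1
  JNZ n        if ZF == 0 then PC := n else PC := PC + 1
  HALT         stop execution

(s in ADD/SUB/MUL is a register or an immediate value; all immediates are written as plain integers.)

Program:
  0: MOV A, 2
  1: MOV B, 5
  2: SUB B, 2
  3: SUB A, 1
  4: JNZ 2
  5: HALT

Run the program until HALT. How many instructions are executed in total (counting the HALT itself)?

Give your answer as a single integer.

Step 1: PC=0 exec 'MOV A, 2'. After: A=2 B=0 C=0 D=0 ZF=0 PC=1
Step 2: PC=1 exec 'MOV B, 5'. After: A=2 B=5 C=0 D=0 ZF=0 PC=2
Step 3: PC=2 exec 'SUB B, 2'. After: A=2 B=3 C=0 D=0 ZF=0 PC=3
Step 4: PC=3 exec 'SUB A, 1'. After: A=1 B=3 C=0 D=0 ZF=0 PC=4
Step 5: PC=4 exec 'JNZ 2'. After: A=1 B=3 C=0 D=0 ZF=0 PC=2
Step 6: PC=2 exec 'SUB B, 2'. After: A=1 B=1 C=0 D=0 ZF=0 PC=3
Step 7: PC=3 exec 'SUB A, 1'. After: A=0 B=1 C=0 D=0 ZF=1 PC=4
Step 8: PC=4 exec 'JNZ 2'. After: A=0 B=1 C=0 D=0 ZF=1 PC=5
Step 9: PC=5 exec 'HALT'. After: A=0 B=1 C=0 D=0 ZF=1 PC=5 HALTED
Total instructions executed: 9

Answer: 9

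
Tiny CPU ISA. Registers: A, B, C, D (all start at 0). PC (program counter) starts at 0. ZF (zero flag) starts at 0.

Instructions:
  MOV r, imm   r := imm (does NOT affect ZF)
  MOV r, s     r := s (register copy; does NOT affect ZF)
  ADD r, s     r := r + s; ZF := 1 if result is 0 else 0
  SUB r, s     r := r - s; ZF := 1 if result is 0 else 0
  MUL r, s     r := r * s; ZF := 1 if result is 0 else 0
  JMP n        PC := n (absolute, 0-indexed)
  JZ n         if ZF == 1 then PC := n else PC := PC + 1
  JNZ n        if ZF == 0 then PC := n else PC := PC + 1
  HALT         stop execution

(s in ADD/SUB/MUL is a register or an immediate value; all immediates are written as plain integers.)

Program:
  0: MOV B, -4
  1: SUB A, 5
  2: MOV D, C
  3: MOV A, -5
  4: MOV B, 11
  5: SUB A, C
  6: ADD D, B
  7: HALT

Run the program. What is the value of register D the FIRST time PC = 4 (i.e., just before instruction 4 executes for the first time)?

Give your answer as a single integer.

Step 1: PC=0 exec 'MOV B, -4'. After: A=0 B=-4 C=0 D=0 ZF=0 PC=1
Step 2: PC=1 exec 'SUB A, 5'. After: A=-5 B=-4 C=0 D=0 ZF=0 PC=2
Step 3: PC=2 exec 'MOV D, C'. After: A=-5 B=-4 C=0 D=0 ZF=0 PC=3
Step 4: PC=3 exec 'MOV A, -5'. After: A=-5 B=-4 C=0 D=0 ZF=0 PC=4
First time PC=4: D=0

0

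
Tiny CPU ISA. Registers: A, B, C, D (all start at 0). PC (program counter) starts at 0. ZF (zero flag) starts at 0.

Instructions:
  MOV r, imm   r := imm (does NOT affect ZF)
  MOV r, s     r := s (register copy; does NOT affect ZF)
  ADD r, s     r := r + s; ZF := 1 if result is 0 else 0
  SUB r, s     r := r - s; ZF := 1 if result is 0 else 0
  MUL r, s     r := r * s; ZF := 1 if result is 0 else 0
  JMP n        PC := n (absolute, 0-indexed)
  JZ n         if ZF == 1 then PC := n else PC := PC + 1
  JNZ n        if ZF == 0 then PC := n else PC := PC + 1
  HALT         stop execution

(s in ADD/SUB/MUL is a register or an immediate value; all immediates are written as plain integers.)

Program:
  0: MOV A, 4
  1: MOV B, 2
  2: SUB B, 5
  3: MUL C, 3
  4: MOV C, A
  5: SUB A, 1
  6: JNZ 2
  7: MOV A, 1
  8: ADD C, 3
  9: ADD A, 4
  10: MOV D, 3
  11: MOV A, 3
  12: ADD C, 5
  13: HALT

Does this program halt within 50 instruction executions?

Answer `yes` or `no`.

Answer: yes

Derivation:
Step 1: PC=0 exec 'MOV A, 4'. After: A=4 B=0 C=0 D=0 ZF=0 PC=1
Step 2: PC=1 exec 'MOV B, 2'. After: A=4 B=2 C=0 D=0 ZF=0 PC=2
Step 3: PC=2 exec 'SUB B, 5'. After: A=4 B=-3 C=0 D=0 ZF=0 PC=3
Step 4: PC=3 exec 'MUL C, 3'. After: A=4 B=-3 C=0 D=0 ZF=1 PC=4
Step 5: PC=4 exec 'MOV C, A'. After: A=4 B=-3 C=4 D=0 ZF=1 PC=5
Step 6: PC=5 exec 'SUB A, 1'. After: A=3 B=-3 C=4 D=0 ZF=0 PC=6
Step 7: PC=6 exec 'JNZ 2'. After: A=3 B=-3 C=4 D=0 ZF=0 PC=2
Step 8: PC=2 exec 'SUB B, 5'. After: A=3 B=-8 C=4 D=0 ZF=0 PC=3
Step 9: PC=3 exec 'MUL C, 3'. After: A=3 B=-8 C=12 D=0 ZF=0 PC=4
Step 10: PC=4 exec 'MOV C, A'. After: A=3 B=-8 C=3 D=0 ZF=0 PC=5
Step 11: PC=5 exec 'SUB A, 1'. After: A=2 B=-8 C=3 D=0 ZF=0 PC=6
Step 12: PC=6 exec 'JNZ 2'. After: A=2 B=-8 C=3 D=0 ZF=0 PC=2
Step 13: PC=2 exec 'SUB B, 5'. After: A=2 B=-13 C=3 D=0 ZF=0 PC=3
Step 14: PC=3 exec 'MUL C, 3'. After: A=2 B=-13 C=9 D=0 ZF=0 PC=4
Step 15: PC=4 exec 'MOV C, A'. After: A=2 B=-13 C=2 D=0 ZF=0 PC=5
Step 16: PC=5 exec 'SUB A, 1'. After: A=1 B=-13 C=2 D=0 ZF=0 PC=6
Step 17: PC=6 exec 'JNZ 2'. After: A=1 B=-13 C=2 D=0 ZF=0 PC=2
Step 18: PC=2 exec 'SUB B, 5'. After: A=1 B=-18 C=2 D=0 ZF=0 PC=3
Step 19: PC=3 exec 'MUL C, 3'. After: A=1 B=-18 C=6 D=0 ZF=0 PC=4
Step 20: PC=4 exec 'MOV C, A'. After: A=1 B=-18 C=1 D=0 ZF=0 PC=5
Step 21: PC=5 exec 'SUB A, 1'. After: A=0 B=-18 C=1 D=0 ZF=1 PC=6
Step 22: PC=6 exec 'JNZ 2'. After: A=0 B=-18 C=1 D=0 ZF=1 PC=7
Step 23: PC=7 exec 'MOV A, 1'. After: A=1 B=-18 C=1 D=0 ZF=1 PC=8
Step 24: PC=8 exec 'ADD C, 3'. After: A=1 B=-18 C=4 D=0 ZF=0 PC=9
Step 25: PC=9 exec 'ADD A, 4'. After: A=5 B=-18 C=4 D=0 ZF=0 PC=10
Step 26: PC=10 exec 'MOV D, 3'. After: A=5 B=-18 C=4 D=3 ZF=0 PC=11
Step 27: PC=11 exec 'MOV A, 3'. After: A=3 B=-18 C=4 D=3 ZF=0 PC=12
Step 28: PC=12 exec 'ADD C, 5'. After: A=3 B=-18 C=9 D=3 ZF=0 PC=13
Step 29: PC=13 exec 'HALT'. After: A=3 B=-18 C=9 D=3 ZF=0 PC=13 HALTED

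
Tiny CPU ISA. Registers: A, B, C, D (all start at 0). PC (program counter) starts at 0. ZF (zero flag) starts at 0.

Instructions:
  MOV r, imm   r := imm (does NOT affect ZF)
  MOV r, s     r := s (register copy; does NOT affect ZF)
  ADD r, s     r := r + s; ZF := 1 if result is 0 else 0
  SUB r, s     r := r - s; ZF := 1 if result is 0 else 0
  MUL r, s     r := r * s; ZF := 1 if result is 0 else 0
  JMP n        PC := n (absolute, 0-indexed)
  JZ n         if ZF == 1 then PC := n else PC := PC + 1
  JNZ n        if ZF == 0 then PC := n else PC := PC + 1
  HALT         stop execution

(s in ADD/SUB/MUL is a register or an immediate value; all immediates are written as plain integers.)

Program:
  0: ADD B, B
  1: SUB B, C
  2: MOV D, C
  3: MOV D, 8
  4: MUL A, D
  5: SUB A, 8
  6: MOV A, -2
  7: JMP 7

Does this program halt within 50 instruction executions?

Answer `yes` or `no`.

Step 1: PC=0 exec 'ADD B, B'. After: A=0 B=0 C=0 D=0 ZF=1 PC=1
Step 2: PC=1 exec 'SUB B, C'. After: A=0 B=0 C=0 D=0 ZF=1 PC=2
Step 3: PC=2 exec 'MOV D, C'. After: A=0 B=0 C=0 D=0 ZF=1 PC=3
Step 4: PC=3 exec 'MOV D, 8'. After: A=0 B=0 C=0 D=8 ZF=1 PC=4
Step 5: PC=4 exec 'MUL A, D'. After: A=0 B=0 C=0 D=8 ZF=1 PC=5
Step 6: PC=5 exec 'SUB A, 8'. After: A=-8 B=0 C=0 D=8 ZF=0 PC=6
Step 7: PC=6 exec 'MOV A, -2'. After: A=-2 B=0 C=0 D=8 ZF=0 PC=7
Step 8: PC=7 exec 'JMP 7'. After: A=-2 B=0 C=0 D=8 ZF=0 PC=7
State after step 8 equals state after step 7: the program is in a cycle of length 1 and will never halt.

Answer: no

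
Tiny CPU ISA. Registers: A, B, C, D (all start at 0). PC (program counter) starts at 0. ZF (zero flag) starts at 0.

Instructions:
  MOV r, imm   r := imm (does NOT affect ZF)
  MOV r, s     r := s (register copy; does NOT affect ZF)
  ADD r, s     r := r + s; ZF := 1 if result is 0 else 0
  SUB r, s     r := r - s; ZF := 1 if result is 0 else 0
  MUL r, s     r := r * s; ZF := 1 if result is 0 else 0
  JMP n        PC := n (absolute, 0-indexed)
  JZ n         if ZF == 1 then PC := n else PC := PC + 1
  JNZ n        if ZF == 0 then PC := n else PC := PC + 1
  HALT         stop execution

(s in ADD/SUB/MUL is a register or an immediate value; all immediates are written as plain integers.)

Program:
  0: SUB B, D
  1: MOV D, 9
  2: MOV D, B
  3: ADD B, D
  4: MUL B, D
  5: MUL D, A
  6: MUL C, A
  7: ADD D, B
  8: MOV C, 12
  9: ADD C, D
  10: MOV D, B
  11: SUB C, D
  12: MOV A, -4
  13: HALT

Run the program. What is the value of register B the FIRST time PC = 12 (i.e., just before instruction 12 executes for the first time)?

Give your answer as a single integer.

Step 1: PC=0 exec 'SUB B, D'. After: A=0 B=0 C=0 D=0 ZF=1 PC=1
Step 2: PC=1 exec 'MOV D, 9'. After: A=0 B=0 C=0 D=9 ZF=1 PC=2
Step 3: PC=2 exec 'MOV D, B'. After: A=0 B=0 C=0 D=0 ZF=1 PC=3
Step 4: PC=3 exec 'ADD B, D'. After: A=0 B=0 C=0 D=0 ZF=1 PC=4
Step 5: PC=4 exec 'MUL B, D'. After: A=0 B=0 C=0 D=0 ZF=1 PC=5
Step 6: PC=5 exec 'MUL D, A'. After: A=0 B=0 C=0 D=0 ZF=1 PC=6
Step 7: PC=6 exec 'MUL C, A'. After: A=0 B=0 C=0 D=0 ZF=1 PC=7
Step 8: PC=7 exec 'ADD D, B'. After: A=0 B=0 C=0 D=0 ZF=1 PC=8
Step 9: PC=8 exec 'MOV C, 12'. After: A=0 B=0 C=12 D=0 ZF=1 PC=9
Step 10: PC=9 exec 'ADD C, D'. After: A=0 B=0 C=12 D=0 ZF=0 PC=10
Step 11: PC=10 exec 'MOV D, B'. After: A=0 B=0 C=12 D=0 ZF=0 PC=11
Step 12: PC=11 exec 'SUB C, D'. After: A=0 B=0 C=12 D=0 ZF=0 PC=12
First time PC=12: B=0

0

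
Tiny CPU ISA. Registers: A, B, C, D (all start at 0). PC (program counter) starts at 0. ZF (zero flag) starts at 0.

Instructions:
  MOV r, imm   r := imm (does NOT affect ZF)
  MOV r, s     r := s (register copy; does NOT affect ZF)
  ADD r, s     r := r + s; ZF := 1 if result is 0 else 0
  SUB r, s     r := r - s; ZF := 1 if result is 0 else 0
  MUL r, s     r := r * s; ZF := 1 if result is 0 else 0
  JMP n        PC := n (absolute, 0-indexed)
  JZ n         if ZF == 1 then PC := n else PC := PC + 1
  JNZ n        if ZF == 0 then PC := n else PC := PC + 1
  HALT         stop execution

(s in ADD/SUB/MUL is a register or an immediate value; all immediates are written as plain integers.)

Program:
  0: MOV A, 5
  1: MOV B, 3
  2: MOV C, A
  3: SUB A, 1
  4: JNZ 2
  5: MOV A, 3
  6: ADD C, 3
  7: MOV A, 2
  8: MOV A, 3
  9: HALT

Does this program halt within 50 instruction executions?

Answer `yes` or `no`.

Step 1: PC=0 exec 'MOV A, 5'. After: A=5 B=0 C=0 D=0 ZF=0 PC=1
Step 2: PC=1 exec 'MOV B, 3'. After: A=5 B=3 C=0 D=0 ZF=0 PC=2
Step 3: PC=2 exec 'MOV C, A'. After: A=5 B=3 C=5 D=0 ZF=0 PC=3
Step 4: PC=3 exec 'SUB A, 1'. After: A=4 B=3 C=5 D=0 ZF=0 PC=4
Step 5: PC=4 exec 'JNZ 2'. After: A=4 B=3 C=5 D=0 ZF=0 PC=2
Step 6: PC=2 exec 'MOV C, A'. After: A=4 B=3 C=4 D=0 ZF=0 PC=3
Step 7: PC=3 exec 'SUB A, 1'. After: A=3 B=3 C=4 D=0 ZF=0 PC=4
Step 8: PC=4 exec 'JNZ 2'. After: A=3 B=3 C=4 D=0 ZF=0 PC=2
Step 9: PC=2 exec 'MOV C, A'. After: A=3 B=3 C=3 D=0 ZF=0 PC=3
Step 10: PC=3 exec 'SUB A, 1'. After: A=2 B=3 C=3 D=0 ZF=0 PC=4
Step 11: PC=4 exec 'JNZ 2'. After: A=2 B=3 C=3 D=0 ZF=0 PC=2
Step 12: PC=2 exec 'MOV C, A'. After: A=2 B=3 C=2 D=0 ZF=0 PC=3
Step 13: PC=3 exec 'SUB A, 1'. After: A=1 B=3 C=2 D=0 ZF=0 PC=4
Step 14: PC=4 exec 'JNZ 2'. After: A=1 B=3 C=2 D=0 ZF=0 PC=2
Step 15: PC=2 exec 'MOV C, A'. After: A=1 B=3 C=1 D=0 ZF=0 PC=3
Step 16: PC=3 exec 'SUB A, 1'. After: A=0 B=3 C=1 D=0 ZF=1 PC=4
Step 17: PC=4 exec 'JNZ 2'. After: A=0 B=3 C=1 D=0 ZF=1 PC=5
Step 18: PC=5 exec 'MOV A, 3'. After: A=3 B=3 C=1 D=0 ZF=1 PC=6
Step 19: PC=6 exec 'ADD C, 3'. After: A=3 B=3 C=4 D=0 ZF=0 PC=7
Step 20: PC=7 exec 'MOV A, 2'. After: A=2 B=3 C=4 D=0 ZF=0 PC=8
Step 21: PC=8 exec 'MOV A, 3'. After: A=3 B=3 C=4 D=0 ZF=0 PC=9
Step 22: PC=9 exec 'HALT'. After: A=3 B=3 C=4 D=0 ZF=0 PC=9 HALTED

Answer: yes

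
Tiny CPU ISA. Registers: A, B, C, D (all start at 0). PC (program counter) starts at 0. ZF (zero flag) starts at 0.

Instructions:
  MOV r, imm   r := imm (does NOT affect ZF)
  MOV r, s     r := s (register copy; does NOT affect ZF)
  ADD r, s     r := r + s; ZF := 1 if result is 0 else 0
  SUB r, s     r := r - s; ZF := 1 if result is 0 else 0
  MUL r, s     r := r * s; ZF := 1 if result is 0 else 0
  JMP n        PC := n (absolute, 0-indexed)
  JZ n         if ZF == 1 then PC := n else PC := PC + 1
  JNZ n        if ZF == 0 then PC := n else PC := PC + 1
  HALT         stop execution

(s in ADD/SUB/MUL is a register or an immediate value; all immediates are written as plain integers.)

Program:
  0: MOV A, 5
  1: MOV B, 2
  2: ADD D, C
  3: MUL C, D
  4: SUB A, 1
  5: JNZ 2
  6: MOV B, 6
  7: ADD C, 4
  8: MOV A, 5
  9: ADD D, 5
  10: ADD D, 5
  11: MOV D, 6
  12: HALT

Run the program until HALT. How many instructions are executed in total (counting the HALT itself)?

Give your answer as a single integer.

Answer: 29

Derivation:
Step 1: PC=0 exec 'MOV A, 5'. After: A=5 B=0 C=0 D=0 ZF=0 PC=1
Step 2: PC=1 exec 'MOV B, 2'. After: A=5 B=2 C=0 D=0 ZF=0 PC=2
Step 3: PC=2 exec 'ADD D, C'. After: A=5 B=2 C=0 D=0 ZF=1 PC=3
Step 4: PC=3 exec 'MUL C, D'. After: A=5 B=2 C=0 D=0 ZF=1 PC=4
Step 5: PC=4 exec 'SUB A, 1'. After: A=4 B=2 C=0 D=0 ZF=0 PC=5
Step 6: PC=5 exec 'JNZ 2'. After: A=4 B=2 C=0 D=0 ZF=0 PC=2
Step 7: PC=2 exec 'ADD D, C'. After: A=4 B=2 C=0 D=0 ZF=1 PC=3
Step 8: PC=3 exec 'MUL C, D'. After: A=4 B=2 C=0 D=0 ZF=1 PC=4
Step 9: PC=4 exec 'SUB A, 1'. After: A=3 B=2 C=0 D=0 ZF=0 PC=5
Step 10: PC=5 exec 'JNZ 2'. After: A=3 B=2 C=0 D=0 ZF=0 PC=2
Step 11: PC=2 exec 'ADD D, C'. After: A=3 B=2 C=0 D=0 ZF=1 PC=3
Step 12: PC=3 exec 'MUL C, D'. After: A=3 B=2 C=0 D=0 ZF=1 PC=4
Step 13: PC=4 exec 'SUB A, 1'. After: A=2 B=2 C=0 D=0 ZF=0 PC=5
Step 14: PC=5 exec 'JNZ 2'. After: A=2 B=2 C=0 D=0 ZF=0 PC=2
Step 15: PC=2 exec 'ADD D, C'. After: A=2 B=2 C=0 D=0 ZF=1 PC=3
Step 16: PC=3 exec 'MUL C, D'. After: A=2 B=2 C=0 D=0 ZF=1 PC=4
Step 17: PC=4 exec 'SUB A, 1'. After: A=1 B=2 C=0 D=0 ZF=0 PC=5
Step 18: PC=5 exec 'JNZ 2'. After: A=1 B=2 C=0 D=0 ZF=0 PC=2
Step 19: PC=2 exec 'ADD D, C'. After: A=1 B=2 C=0 D=0 ZF=1 PC=3
Step 20: PC=3 exec 'MUL C, D'. After: A=1 B=2 C=0 D=0 ZF=1 PC=4
Step 21: PC=4 exec 'SUB A, 1'. After: A=0 B=2 C=0 D=0 ZF=1 PC=5
Step 22: PC=5 exec 'JNZ 2'. After: A=0 B=2 C=0 D=0 ZF=1 PC=6
Step 23: PC=6 exec 'MOV B, 6'. After: A=0 B=6 C=0 D=0 ZF=1 PC=7
Step 24: PC=7 exec 'ADD C, 4'. After: A=0 B=6 C=4 D=0 ZF=0 PC=8
Step 25: PC=8 exec 'MOV A, 5'. After: A=5 B=6 C=4 D=0 ZF=0 PC=9
Step 26: PC=9 exec 'ADD D, 5'. After: A=5 B=6 C=4 D=5 ZF=0 PC=10
Step 27: PC=10 exec 'ADD D, 5'. After: A=5 B=6 C=4 D=10 ZF=0 PC=11
Step 28: PC=11 exec 'MOV D, 6'. After: A=5 B=6 C=4 D=6 ZF=0 PC=12
Step 29: PC=12 exec 'HALT'. After: A=5 B=6 C=4 D=6 ZF=0 PC=12 HALTED
Total instructions executed: 29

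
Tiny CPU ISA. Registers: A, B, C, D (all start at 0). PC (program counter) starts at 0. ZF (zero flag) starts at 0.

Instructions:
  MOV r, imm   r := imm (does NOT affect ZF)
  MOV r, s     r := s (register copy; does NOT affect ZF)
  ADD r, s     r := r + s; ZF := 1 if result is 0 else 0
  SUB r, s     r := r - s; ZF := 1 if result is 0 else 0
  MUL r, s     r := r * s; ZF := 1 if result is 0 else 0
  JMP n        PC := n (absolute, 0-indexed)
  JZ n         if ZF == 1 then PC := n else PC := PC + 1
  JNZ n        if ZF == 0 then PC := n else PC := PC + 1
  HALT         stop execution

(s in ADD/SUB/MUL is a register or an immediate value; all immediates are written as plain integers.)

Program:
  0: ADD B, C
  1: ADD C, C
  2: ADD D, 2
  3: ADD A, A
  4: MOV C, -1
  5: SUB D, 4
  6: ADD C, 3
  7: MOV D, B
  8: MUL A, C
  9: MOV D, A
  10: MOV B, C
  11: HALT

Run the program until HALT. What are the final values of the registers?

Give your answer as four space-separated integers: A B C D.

Step 1: PC=0 exec 'ADD B, C'. After: A=0 B=0 C=0 D=0 ZF=1 PC=1
Step 2: PC=1 exec 'ADD C, C'. After: A=0 B=0 C=0 D=0 ZF=1 PC=2
Step 3: PC=2 exec 'ADD D, 2'. After: A=0 B=0 C=0 D=2 ZF=0 PC=3
Step 4: PC=3 exec 'ADD A, A'. After: A=0 B=0 C=0 D=2 ZF=1 PC=4
Step 5: PC=4 exec 'MOV C, -1'. After: A=0 B=0 C=-1 D=2 ZF=1 PC=5
Step 6: PC=5 exec 'SUB D, 4'. After: A=0 B=0 C=-1 D=-2 ZF=0 PC=6
Step 7: PC=6 exec 'ADD C, 3'. After: A=0 B=0 C=2 D=-2 ZF=0 PC=7
Step 8: PC=7 exec 'MOV D, B'. After: A=0 B=0 C=2 D=0 ZF=0 PC=8
Step 9: PC=8 exec 'MUL A, C'. After: A=0 B=0 C=2 D=0 ZF=1 PC=9
Step 10: PC=9 exec 'MOV D, A'. After: A=0 B=0 C=2 D=0 ZF=1 PC=10
Step 11: PC=10 exec 'MOV B, C'. After: A=0 B=2 C=2 D=0 ZF=1 PC=11
Step 12: PC=11 exec 'HALT'. After: A=0 B=2 C=2 D=0 ZF=1 PC=11 HALTED

Answer: 0 2 2 0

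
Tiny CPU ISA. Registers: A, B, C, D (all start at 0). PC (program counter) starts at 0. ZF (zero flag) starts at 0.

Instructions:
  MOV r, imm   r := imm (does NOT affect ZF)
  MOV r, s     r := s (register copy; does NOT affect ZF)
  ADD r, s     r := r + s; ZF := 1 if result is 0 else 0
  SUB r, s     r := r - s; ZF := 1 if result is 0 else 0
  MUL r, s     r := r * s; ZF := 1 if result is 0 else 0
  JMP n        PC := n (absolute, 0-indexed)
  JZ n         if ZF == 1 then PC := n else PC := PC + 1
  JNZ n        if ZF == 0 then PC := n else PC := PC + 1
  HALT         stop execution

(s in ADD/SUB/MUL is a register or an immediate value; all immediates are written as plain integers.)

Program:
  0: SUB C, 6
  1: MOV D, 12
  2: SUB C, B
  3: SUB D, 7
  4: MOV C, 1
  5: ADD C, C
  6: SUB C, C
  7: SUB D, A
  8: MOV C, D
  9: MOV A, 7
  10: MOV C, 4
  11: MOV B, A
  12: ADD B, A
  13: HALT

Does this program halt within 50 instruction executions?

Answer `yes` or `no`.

Step 1: PC=0 exec 'SUB C, 6'. After: A=0 B=0 C=-6 D=0 ZF=0 PC=1
Step 2: PC=1 exec 'MOV D, 12'. After: A=0 B=0 C=-6 D=12 ZF=0 PC=2
Step 3: PC=2 exec 'SUB C, B'. After: A=0 B=0 C=-6 D=12 ZF=0 PC=3
Step 4: PC=3 exec 'SUB D, 7'. After: A=0 B=0 C=-6 D=5 ZF=0 PC=4
Step 5: PC=4 exec 'MOV C, 1'. After: A=0 B=0 C=1 D=5 ZF=0 PC=5
Step 6: PC=5 exec 'ADD C, C'. After: A=0 B=0 C=2 D=5 ZF=0 PC=6
Step 7: PC=6 exec 'SUB C, C'. After: A=0 B=0 C=0 D=5 ZF=1 PC=7
Step 8: PC=7 exec 'SUB D, A'. After: A=0 B=0 C=0 D=5 ZF=0 PC=8
Step 9: PC=8 exec 'MOV C, D'. After: A=0 B=0 C=5 D=5 ZF=0 PC=9
Step 10: PC=9 exec 'MOV A, 7'. After: A=7 B=0 C=5 D=5 ZF=0 PC=10
Step 11: PC=10 exec 'MOV C, 4'. After: A=7 B=0 C=4 D=5 ZF=0 PC=11
Step 12: PC=11 exec 'MOV B, A'. After: A=7 B=7 C=4 D=5 ZF=0 PC=12
Step 13: PC=12 exec 'ADD B, A'. After: A=7 B=14 C=4 D=5 ZF=0 PC=13
Step 14: PC=13 exec 'HALT'. After: A=7 B=14 C=4 D=5 ZF=0 PC=13 HALTED

Answer: yes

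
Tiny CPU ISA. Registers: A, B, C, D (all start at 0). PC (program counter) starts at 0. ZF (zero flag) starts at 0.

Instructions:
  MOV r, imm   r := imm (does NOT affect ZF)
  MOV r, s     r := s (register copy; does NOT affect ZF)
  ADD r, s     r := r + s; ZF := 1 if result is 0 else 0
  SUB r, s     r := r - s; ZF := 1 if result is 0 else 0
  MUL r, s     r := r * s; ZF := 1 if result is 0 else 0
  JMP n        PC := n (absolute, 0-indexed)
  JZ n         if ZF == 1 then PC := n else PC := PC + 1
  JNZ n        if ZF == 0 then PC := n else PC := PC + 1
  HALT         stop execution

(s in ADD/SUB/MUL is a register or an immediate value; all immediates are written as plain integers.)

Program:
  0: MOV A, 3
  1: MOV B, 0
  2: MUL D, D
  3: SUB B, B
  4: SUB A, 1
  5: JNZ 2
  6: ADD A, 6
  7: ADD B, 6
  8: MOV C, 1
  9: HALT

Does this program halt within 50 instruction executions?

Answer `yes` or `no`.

Step 1: PC=0 exec 'MOV A, 3'. After: A=3 B=0 C=0 D=0 ZF=0 PC=1
Step 2: PC=1 exec 'MOV B, 0'. After: A=3 B=0 C=0 D=0 ZF=0 PC=2
Step 3: PC=2 exec 'MUL D, D'. After: A=3 B=0 C=0 D=0 ZF=1 PC=3
Step 4: PC=3 exec 'SUB B, B'. After: A=3 B=0 C=0 D=0 ZF=1 PC=4
Step 5: PC=4 exec 'SUB A, 1'. After: A=2 B=0 C=0 D=0 ZF=0 PC=5
Step 6: PC=5 exec 'JNZ 2'. After: A=2 B=0 C=0 D=0 ZF=0 PC=2
Step 7: PC=2 exec 'MUL D, D'. After: A=2 B=0 C=0 D=0 ZF=1 PC=3
Step 8: PC=3 exec 'SUB B, B'. After: A=2 B=0 C=0 D=0 ZF=1 PC=4
Step 9: PC=4 exec 'SUB A, 1'. After: A=1 B=0 C=0 D=0 ZF=0 PC=5
Step 10: PC=5 exec 'JNZ 2'. After: A=1 B=0 C=0 D=0 ZF=0 PC=2
Step 11: PC=2 exec 'MUL D, D'. After: A=1 B=0 C=0 D=0 ZF=1 PC=3
Step 12: PC=3 exec 'SUB B, B'. After: A=1 B=0 C=0 D=0 ZF=1 PC=4
Step 13: PC=4 exec 'SUB A, 1'. After: A=0 B=0 C=0 D=0 ZF=1 PC=5
Step 14: PC=5 exec 'JNZ 2'. After: A=0 B=0 C=0 D=0 ZF=1 PC=6
Step 15: PC=6 exec 'ADD A, 6'. After: A=6 B=0 C=0 D=0 ZF=0 PC=7
Step 16: PC=7 exec 'ADD B, 6'. After: A=6 B=6 C=0 D=0 ZF=0 PC=8
Step 17: PC=8 exec 'MOV C, 1'. After: A=6 B=6 C=1 D=0 ZF=0 PC=9
Step 18: PC=9 exec 'HALT'. After: A=6 B=6 C=1 D=0 ZF=0 PC=9 HALTED

Answer: yes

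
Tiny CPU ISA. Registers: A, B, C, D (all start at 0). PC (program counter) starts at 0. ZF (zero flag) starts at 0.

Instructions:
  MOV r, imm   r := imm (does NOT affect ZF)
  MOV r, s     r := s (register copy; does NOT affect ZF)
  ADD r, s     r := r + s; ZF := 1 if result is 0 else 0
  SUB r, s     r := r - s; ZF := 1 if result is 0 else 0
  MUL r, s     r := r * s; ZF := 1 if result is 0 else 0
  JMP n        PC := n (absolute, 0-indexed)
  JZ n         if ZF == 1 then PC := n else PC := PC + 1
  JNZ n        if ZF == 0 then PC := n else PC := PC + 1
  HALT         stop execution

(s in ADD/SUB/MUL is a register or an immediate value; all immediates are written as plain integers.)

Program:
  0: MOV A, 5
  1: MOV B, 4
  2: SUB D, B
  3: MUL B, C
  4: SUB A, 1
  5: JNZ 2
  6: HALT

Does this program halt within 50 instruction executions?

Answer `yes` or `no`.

Answer: yes

Derivation:
Step 1: PC=0 exec 'MOV A, 5'. After: A=5 B=0 C=0 D=0 ZF=0 PC=1
Step 2: PC=1 exec 'MOV B, 4'. After: A=5 B=4 C=0 D=0 ZF=0 PC=2
Step 3: PC=2 exec 'SUB D, B'. After: A=5 B=4 C=0 D=-4 ZF=0 PC=3
Step 4: PC=3 exec 'MUL B, C'. After: A=5 B=0 C=0 D=-4 ZF=1 PC=4
Step 5: PC=4 exec 'SUB A, 1'. After: A=4 B=0 C=0 D=-4 ZF=0 PC=5
Step 6: PC=5 exec 'JNZ 2'. After: A=4 B=0 C=0 D=-4 ZF=0 PC=2
Step 7: PC=2 exec 'SUB D, B'. After: A=4 B=0 C=0 D=-4 ZF=0 PC=3
Step 8: PC=3 exec 'MUL B, C'. After: A=4 B=0 C=0 D=-4 ZF=1 PC=4
Step 9: PC=4 exec 'SUB A, 1'. After: A=3 B=0 C=0 D=-4 ZF=0 PC=5
Step 10: PC=5 exec 'JNZ 2'. After: A=3 B=0 C=0 D=-4 ZF=0 PC=2
Step 11: PC=2 exec 'SUB D, B'. After: A=3 B=0 C=0 D=-4 ZF=0 PC=3
Step 12: PC=3 exec 'MUL B, C'. After: A=3 B=0 C=0 D=-4 ZF=1 PC=4
Step 13: PC=4 exec 'SUB A, 1'. After: A=2 B=0 C=0 D=-4 ZF=0 PC=5
Step 14: PC=5 exec 'JNZ 2'. After: A=2 B=0 C=0 D=-4 ZF=0 PC=2
Step 15: PC=2 exec 'SUB D, B'. After: A=2 B=0 C=0 D=-4 ZF=0 PC=3
Step 16: PC=3 exec 'MUL B, C'. After: A=2 B=0 C=0 D=-4 ZF=1 PC=4
Step 17: PC=4 exec 'SUB A, 1'. After: A=1 B=0 C=0 D=-4 ZF=0 PC=5
Step 18: PC=5 exec 'JNZ 2'. After: A=1 B=0 C=0 D=-4 ZF=0 PC=2
Step 19: PC=2 exec 'SUB D, B'. After: A=1 B=0 C=0 D=-4 ZF=0 PC=3
Step 20: PC=3 exec 'MUL B, C'. After: A=1 B=0 C=0 D=-4 ZF=1 PC=4
Step 21: PC=4 exec 'SUB A, 1'. After: A=0 B=0 C=0 D=-4 ZF=1 PC=5
Step 22: PC=5 exec 'JNZ 2'. After: A=0 B=0 C=0 D=-4 ZF=1 PC=6
Step 23: PC=6 exec 'HALT'. After: A=0 B=0 C=0 D=-4 ZF=1 PC=6 HALTED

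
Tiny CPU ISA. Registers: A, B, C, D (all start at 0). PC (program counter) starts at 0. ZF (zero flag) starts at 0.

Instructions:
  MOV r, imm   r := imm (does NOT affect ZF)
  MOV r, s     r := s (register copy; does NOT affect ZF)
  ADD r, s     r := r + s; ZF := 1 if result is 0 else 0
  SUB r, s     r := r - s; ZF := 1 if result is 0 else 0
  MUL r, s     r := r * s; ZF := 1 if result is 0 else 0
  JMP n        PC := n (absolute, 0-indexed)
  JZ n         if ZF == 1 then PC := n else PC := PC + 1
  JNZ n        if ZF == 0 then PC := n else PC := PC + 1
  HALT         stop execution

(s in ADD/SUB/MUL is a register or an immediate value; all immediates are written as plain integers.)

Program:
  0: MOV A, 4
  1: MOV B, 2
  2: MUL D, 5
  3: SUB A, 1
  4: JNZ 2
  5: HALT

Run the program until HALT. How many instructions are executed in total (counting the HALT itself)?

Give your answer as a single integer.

Answer: 15

Derivation:
Step 1: PC=0 exec 'MOV A, 4'. After: A=4 B=0 C=0 D=0 ZF=0 PC=1
Step 2: PC=1 exec 'MOV B, 2'. After: A=4 B=2 C=0 D=0 ZF=0 PC=2
Step 3: PC=2 exec 'MUL D, 5'. After: A=4 B=2 C=0 D=0 ZF=1 PC=3
Step 4: PC=3 exec 'SUB A, 1'. After: A=3 B=2 C=0 D=0 ZF=0 PC=4
Step 5: PC=4 exec 'JNZ 2'. After: A=3 B=2 C=0 D=0 ZF=0 PC=2
Step 6: PC=2 exec 'MUL D, 5'. After: A=3 B=2 C=0 D=0 ZF=1 PC=3
Step 7: PC=3 exec 'SUB A, 1'. After: A=2 B=2 C=0 D=0 ZF=0 PC=4
Step 8: PC=4 exec 'JNZ 2'. After: A=2 B=2 C=0 D=0 ZF=0 PC=2
Step 9: PC=2 exec 'MUL D, 5'. After: A=2 B=2 C=0 D=0 ZF=1 PC=3
Step 10: PC=3 exec 'SUB A, 1'. After: A=1 B=2 C=0 D=0 ZF=0 PC=4
Step 11: PC=4 exec 'JNZ 2'. After: A=1 B=2 C=0 D=0 ZF=0 PC=2
Step 12: PC=2 exec 'MUL D, 5'. After: A=1 B=2 C=0 D=0 ZF=1 PC=3
Step 13: PC=3 exec 'SUB A, 1'. After: A=0 B=2 C=0 D=0 ZF=1 PC=4
Step 14: PC=4 exec 'JNZ 2'. After: A=0 B=2 C=0 D=0 ZF=1 PC=5
Step 15: PC=5 exec 'HALT'. After: A=0 B=2 C=0 D=0 ZF=1 PC=5 HALTED
Total instructions executed: 15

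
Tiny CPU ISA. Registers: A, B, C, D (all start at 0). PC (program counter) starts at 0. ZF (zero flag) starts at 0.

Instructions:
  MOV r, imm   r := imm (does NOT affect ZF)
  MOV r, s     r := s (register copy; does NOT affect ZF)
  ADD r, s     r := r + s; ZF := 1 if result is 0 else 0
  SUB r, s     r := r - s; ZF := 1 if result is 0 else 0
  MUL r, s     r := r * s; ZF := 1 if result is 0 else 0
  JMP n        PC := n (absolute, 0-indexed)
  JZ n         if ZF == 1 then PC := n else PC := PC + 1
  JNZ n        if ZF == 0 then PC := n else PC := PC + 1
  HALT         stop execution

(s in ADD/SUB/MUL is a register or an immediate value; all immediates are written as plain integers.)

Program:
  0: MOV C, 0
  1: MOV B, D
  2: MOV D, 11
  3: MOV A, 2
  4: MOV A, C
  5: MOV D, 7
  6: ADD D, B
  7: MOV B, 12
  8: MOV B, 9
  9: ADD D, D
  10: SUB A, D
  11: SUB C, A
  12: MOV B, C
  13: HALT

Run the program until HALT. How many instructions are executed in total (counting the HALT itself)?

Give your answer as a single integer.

Answer: 14

Derivation:
Step 1: PC=0 exec 'MOV C, 0'. After: A=0 B=0 C=0 D=0 ZF=0 PC=1
Step 2: PC=1 exec 'MOV B, D'. After: A=0 B=0 C=0 D=0 ZF=0 PC=2
Step 3: PC=2 exec 'MOV D, 11'. After: A=0 B=0 C=0 D=11 ZF=0 PC=3
Step 4: PC=3 exec 'MOV A, 2'. After: A=2 B=0 C=0 D=11 ZF=0 PC=4
Step 5: PC=4 exec 'MOV A, C'. After: A=0 B=0 C=0 D=11 ZF=0 PC=5
Step 6: PC=5 exec 'MOV D, 7'. After: A=0 B=0 C=0 D=7 ZF=0 PC=6
Step 7: PC=6 exec 'ADD D, B'. After: A=0 B=0 C=0 D=7 ZF=0 PC=7
Step 8: PC=7 exec 'MOV B, 12'. After: A=0 B=12 C=0 D=7 ZF=0 PC=8
Step 9: PC=8 exec 'MOV B, 9'. After: A=0 B=9 C=0 D=7 ZF=0 PC=9
Step 10: PC=9 exec 'ADD D, D'. After: A=0 B=9 C=0 D=14 ZF=0 PC=10
Step 11: PC=10 exec 'SUB A, D'. After: A=-14 B=9 C=0 D=14 ZF=0 PC=11
Step 12: PC=11 exec 'SUB C, A'. After: A=-14 B=9 C=14 D=14 ZF=0 PC=12
Step 13: PC=12 exec 'MOV B, C'. After: A=-14 B=14 C=14 D=14 ZF=0 PC=13
Step 14: PC=13 exec 'HALT'. After: A=-14 B=14 C=14 D=14 ZF=0 PC=13 HALTED
Total instructions executed: 14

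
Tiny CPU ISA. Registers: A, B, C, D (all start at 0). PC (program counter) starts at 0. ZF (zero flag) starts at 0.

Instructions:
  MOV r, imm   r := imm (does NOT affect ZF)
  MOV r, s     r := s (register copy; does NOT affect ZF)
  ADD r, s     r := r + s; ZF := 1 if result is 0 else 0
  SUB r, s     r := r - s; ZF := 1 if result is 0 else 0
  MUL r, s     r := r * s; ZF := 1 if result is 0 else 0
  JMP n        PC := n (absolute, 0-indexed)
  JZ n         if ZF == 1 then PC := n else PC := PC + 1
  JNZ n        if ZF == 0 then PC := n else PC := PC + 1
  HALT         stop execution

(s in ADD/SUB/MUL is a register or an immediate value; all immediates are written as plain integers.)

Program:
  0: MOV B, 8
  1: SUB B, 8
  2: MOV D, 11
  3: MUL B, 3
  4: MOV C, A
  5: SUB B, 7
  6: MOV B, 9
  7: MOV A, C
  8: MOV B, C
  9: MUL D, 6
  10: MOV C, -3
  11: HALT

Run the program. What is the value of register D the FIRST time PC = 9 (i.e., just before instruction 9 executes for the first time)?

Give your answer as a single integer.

Step 1: PC=0 exec 'MOV B, 8'. After: A=0 B=8 C=0 D=0 ZF=0 PC=1
Step 2: PC=1 exec 'SUB B, 8'. After: A=0 B=0 C=0 D=0 ZF=1 PC=2
Step 3: PC=2 exec 'MOV D, 11'. After: A=0 B=0 C=0 D=11 ZF=1 PC=3
Step 4: PC=3 exec 'MUL B, 3'. After: A=0 B=0 C=0 D=11 ZF=1 PC=4
Step 5: PC=4 exec 'MOV C, A'. After: A=0 B=0 C=0 D=11 ZF=1 PC=5
Step 6: PC=5 exec 'SUB B, 7'. After: A=0 B=-7 C=0 D=11 ZF=0 PC=6
Step 7: PC=6 exec 'MOV B, 9'. After: A=0 B=9 C=0 D=11 ZF=0 PC=7
Step 8: PC=7 exec 'MOV A, C'. After: A=0 B=9 C=0 D=11 ZF=0 PC=8
Step 9: PC=8 exec 'MOV B, C'. After: A=0 B=0 C=0 D=11 ZF=0 PC=9
First time PC=9: D=11

11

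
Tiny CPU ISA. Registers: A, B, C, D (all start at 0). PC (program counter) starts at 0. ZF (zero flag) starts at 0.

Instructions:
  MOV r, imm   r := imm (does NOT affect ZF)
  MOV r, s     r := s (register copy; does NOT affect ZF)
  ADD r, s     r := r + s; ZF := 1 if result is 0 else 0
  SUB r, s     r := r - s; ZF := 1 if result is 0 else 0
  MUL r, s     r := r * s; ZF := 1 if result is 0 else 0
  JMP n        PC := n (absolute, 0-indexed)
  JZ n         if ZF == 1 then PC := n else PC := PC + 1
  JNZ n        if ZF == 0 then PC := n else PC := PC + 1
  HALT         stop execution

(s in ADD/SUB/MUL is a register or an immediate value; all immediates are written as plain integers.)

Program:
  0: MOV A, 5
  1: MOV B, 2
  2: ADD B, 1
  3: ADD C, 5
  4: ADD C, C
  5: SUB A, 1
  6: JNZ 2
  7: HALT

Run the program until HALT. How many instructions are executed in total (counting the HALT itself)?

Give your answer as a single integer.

Answer: 28

Derivation:
Step 1: PC=0 exec 'MOV A, 5'. After: A=5 B=0 C=0 D=0 ZF=0 PC=1
Step 2: PC=1 exec 'MOV B, 2'. After: A=5 B=2 C=0 D=0 ZF=0 PC=2
Step 3: PC=2 exec 'ADD B, 1'. After: A=5 B=3 C=0 D=0 ZF=0 PC=3
Step 4: PC=3 exec 'ADD C, 5'. After: A=5 B=3 C=5 D=0 ZF=0 PC=4
Step 5: PC=4 exec 'ADD C, C'. After: A=5 B=3 C=10 D=0 ZF=0 PC=5
Step 6: PC=5 exec 'SUB A, 1'. After: A=4 B=3 C=10 D=0 ZF=0 PC=6
Step 7: PC=6 exec 'JNZ 2'. After: A=4 B=3 C=10 D=0 ZF=0 PC=2
Step 8: PC=2 exec 'ADD B, 1'. After: A=4 B=4 C=10 D=0 ZF=0 PC=3
Step 9: PC=3 exec 'ADD C, 5'. After: A=4 B=4 C=15 D=0 ZF=0 PC=4
Step 10: PC=4 exec 'ADD C, C'. After: A=4 B=4 C=30 D=0 ZF=0 PC=5
Step 11: PC=5 exec 'SUB A, 1'. After: A=3 B=4 C=30 D=0 ZF=0 PC=6
Step 12: PC=6 exec 'JNZ 2'. After: A=3 B=4 C=30 D=0 ZF=0 PC=2
Step 13: PC=2 exec 'ADD B, 1'. After: A=3 B=5 C=30 D=0 ZF=0 PC=3
Step 14: PC=3 exec 'ADD C, 5'. After: A=3 B=5 C=35 D=0 ZF=0 PC=4
Step 15: PC=4 exec 'ADD C, C'. After: A=3 B=5 C=70 D=0 ZF=0 PC=5
Step 16: PC=5 exec 'SUB A, 1'. After: A=2 B=5 C=70 D=0 ZF=0 PC=6
Step 17: PC=6 exec 'JNZ 2'. After: A=2 B=5 C=70 D=0 ZF=0 PC=2
Step 18: PC=2 exec 'ADD B, 1'. After: A=2 B=6 C=70 D=0 ZF=0 PC=3
Step 19: PC=3 exec 'ADD C, 5'. After: A=2 B=6 C=75 D=0 ZF=0 PC=4
Step 20: PC=4 exec 'ADD C, C'. After: A=2 B=6 C=150 D=0 ZF=0 PC=5
Step 21: PC=5 exec 'SUB A, 1'. After: A=1 B=6 C=150 D=0 ZF=0 PC=6
Step 22: PC=6 exec 'JNZ 2'. After: A=1 B=6 C=150 D=0 ZF=0 PC=2
Step 23: PC=2 exec 'ADD B, 1'. After: A=1 B=7 C=150 D=0 ZF=0 PC=3
Step 24: PC=3 exec 'ADD C, 5'. After: A=1 B=7 C=155 D=0 ZF=0 PC=4
Step 25: PC=4 exec 'ADD C, C'. After: A=1 B=7 C=310 D=0 ZF=0 PC=5
Step 26: PC=5 exec 'SUB A, 1'. After: A=0 B=7 C=310 D=0 ZF=1 PC=6
Step 27: PC=6 exec 'JNZ 2'. After: A=0 B=7 C=310 D=0 ZF=1 PC=7
Step 28: PC=7 exec 'HALT'. After: A=0 B=7 C=310 D=0 ZF=1 PC=7 HALTED
Total instructions executed: 28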